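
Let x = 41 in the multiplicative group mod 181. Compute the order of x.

180

The order of 41 must divide p − 1 = 180 = 2^2 · 3^2 · 5.
Divisors: 1, 2, 3, 4, 5, 6, 9, 10, 12, 15, 18, 20, 30, 36, 45, 60, 90, 180.
Check each in increasing order: 41^1 ≡ 41;  41^2 ≡ 52;  41^3 ≡ 141;  41^4 ≡ 170;  41^5 ≡ 92;  41^6 ≡ 152;  41^9 ≡ 74;  41^10 ≡ 138;  41^12 ≡ 117;  41^15 ≡ 26;  41^18 ≡ 46;  41^20 ≡ 39;  41^30 ≡ 133;  41^36 ≡ 125;  41^45 ≡ 19;  41^60 ≡ 132;  41^90 ≡ 180;  41^180 ≡ 1.
Smallest exponent giving 1 is 180.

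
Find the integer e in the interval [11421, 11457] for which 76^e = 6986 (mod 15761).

Compute 76^11421 mod 15761 = 14818, then multiply by 76 repeatedly:
  76^11421=14818  76^11422=7137  76^11423=6538  76^11424=8297  76^11425=132
  76^11426=10032  76^11427=5904  76^11428=7396  76^11429=10461  76^11430=6986
Found 6986 at exponent 11430.

11430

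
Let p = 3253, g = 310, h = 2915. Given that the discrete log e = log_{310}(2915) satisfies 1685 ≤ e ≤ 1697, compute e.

Compute 310^1685 mod 3253 = 1626, then multiply by 310 repeatedly:
  310^1685=1626  310^1686=3098  310^1687=745  310^1688=3240  310^1689=2476
  310^1690=3105  310^1691=2915
Found 2915 at exponent 1691.

1691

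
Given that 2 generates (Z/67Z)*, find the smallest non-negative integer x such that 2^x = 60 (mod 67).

56

Baby-step giant-step with m = ceil(sqrt(66)) = 9.
Baby table (2^j mod 67 for j=0..8):
  0:1  1:2  2:4  3:8  4:16  5:32  6:64  7:61
  8:55
Giant step factor: 2^(-9) ≡ 53 (mod 67).
Scan 60·53^i mod 67 for i = 0, 1, …:
  i=0: 60   i=1: 31   i=2: 35   i=3: 46
  i=4: 26   i=5: 38   i=6: 4
Match at i=6, j=2: x = 6·9 + 2 = 56.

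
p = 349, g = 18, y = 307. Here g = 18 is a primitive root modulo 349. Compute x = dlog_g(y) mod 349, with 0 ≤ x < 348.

Baby-step giant-step with m = ceil(sqrt(348)) = 19.
Baby table (18^j mod 349 for j=0..18):
  0:1  1:18  2:324  3:248  4:276  5:82  6:80  7:44
  8:94  9:296  10:93  11:278  12:118  13:30  14:191  15:297
  16:111  17:253  18:17
Giant step factor: 18^(-19) ≡ 211 (mod 349).
Scan 307·211^i mod 349 for i = 0, 1, …:
  i=0: 307   i=1: 212   i=2: 60   i=3: 96
  i=4: 14   i=5: 162   i=6: 329   i=7: 317
  i=8: 228   i=9: 295   i=10: 123   i=11: 127
  i=12: 273   i=13: 18
Match at i=13, j=1: x = 13·19 + 1 = 248.

248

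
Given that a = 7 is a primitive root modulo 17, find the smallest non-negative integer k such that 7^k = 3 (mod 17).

3

Successive powers of 7 modulo 17:
  7^0=1  7^1=7  7^2=15  7^3=3
So 7^3 ≡ 3 (mod 17), giving k = 3.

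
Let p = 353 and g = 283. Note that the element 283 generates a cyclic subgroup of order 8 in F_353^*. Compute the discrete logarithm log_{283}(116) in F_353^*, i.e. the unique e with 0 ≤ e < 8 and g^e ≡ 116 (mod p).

Successive powers of 283 modulo 353:
  283^0=1  283^1=283  283^2=311  283^3=116
So 283^3 ≡ 116 (mod 353), giving e = 3.

3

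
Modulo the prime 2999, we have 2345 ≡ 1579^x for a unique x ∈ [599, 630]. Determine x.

Compute 1579^599 mod 2999 = 227, then multiply by 1579 repeatedly:
  1579^599=227  1579^600=1552  1579^601=425  1579^602=2298  1579^603=2751
  1579^604=1277  1579^605=1055  1579^606=1400  1579^607=337  1579^608=1300
  1579^609=1384  1579^610=2064  1579^611=2142  1579^612=2345
Found 2345 at exponent 612.

612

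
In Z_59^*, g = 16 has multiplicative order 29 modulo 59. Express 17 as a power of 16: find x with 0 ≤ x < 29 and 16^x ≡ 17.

10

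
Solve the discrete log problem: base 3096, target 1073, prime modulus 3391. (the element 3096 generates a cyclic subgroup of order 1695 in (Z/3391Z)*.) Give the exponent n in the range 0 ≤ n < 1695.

Baby-step giant-step with m = ceil(sqrt(1695)) = 42.
Baby table (3096^j mod 3391 for j=0..41):
  0:1  1:3096  2:2250  3:886  4:3128  5:2983  6:1675  7:961
  8:1349  9:2183  10:305  11:1582  12:1268  13:2341  14:1169  15:1027
  16:2225  17:1479  18:1134  19:1179  20:1468  21:988  22:166  23:1895
  24:490  25:1263  26:425  27:92  28:3379  29:149  30:128  31:2932
  32:3156  33:1505  34:246  35:2032  36:767  37:932  38:3122  39:1362
  40:1739  41:2427
Giant step factor: 3096^(-42) ≡ 1162 (mod 3391).
Scan 1073·1162^i mod 3391 for i = 0, 1, …:
  i=0: 1073   i=1: 2329   i=2: 280   i=3: 3215
  i=4: 2339   i=5: 1727   i=6: 2693   i=7: 2764
  i=8: 491   i=9: 854     …   i=20: 611
  i=21: 1263
Match at i=21, j=25: n = 21·42 + 25 = 907.

907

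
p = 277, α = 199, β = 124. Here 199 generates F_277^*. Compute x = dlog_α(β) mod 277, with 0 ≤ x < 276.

151

Baby-step giant-step with m = ceil(sqrt(276)) = 17.
Baby table (199^j mod 277 for j=0..16):
  0:1  1:199  2:267  3:226  4:100  5:233  6:108  7:163
  8:28  9:32  10:274  11:234  12:30  13:153  14:254  15:132
  16:230
Giant step factor: 199^(-17) ≡ 179 (mod 277).
Scan 124·179^i mod 277 for i = 0, 1, …:
  i=0: 124   i=1: 36   i=2: 73   i=3: 48
  i=4: 5   i=5: 64   i=6: 99   i=7: 270
  i=8: 132
Match at i=8, j=15: x = 8·17 + 15 = 151.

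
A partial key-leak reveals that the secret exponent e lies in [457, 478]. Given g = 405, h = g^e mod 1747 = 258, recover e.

Compute 405^457 mod 1747 = 70, then multiply by 405 repeatedly:
  405^457=70  405^458=398  405^459=466  405^460=54  405^461=906
  405^462=60  405^463=1589  405^464=649  405^465=795  405^466=527
  405^467=301  405^468=1362  405^469=1305  405^470=931  405^471=1450
  405^472=258
Found 258 at exponent 472.

472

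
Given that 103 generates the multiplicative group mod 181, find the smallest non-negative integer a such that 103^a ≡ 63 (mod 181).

137

Baby-step giant-step with m = ceil(sqrt(180)) = 14.
Baby table (103^j mod 181 for j=0..13):
  0:1  1:103  2:111  3:30  4:13  5:72  6:176  7:28
  8:169  9:31  10:116  11:2  12:25  13:41
Giant step factor: 103^(-14) ≡ 178 (mod 181).
Scan 63·178^i mod 181 for i = 0, 1, …:
  i=0: 63   i=1: 173   i=2: 24   i=3: 109
  i=4: 35   i=5: 76   i=6: 134   i=7: 141
  i=8: 120   i=9: 2
Match at i=9, j=11: a = 9·14 + 11 = 137.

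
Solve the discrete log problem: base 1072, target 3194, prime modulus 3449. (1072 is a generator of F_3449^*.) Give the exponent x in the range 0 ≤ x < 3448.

1743

Baby-step giant-step with m = ceil(sqrt(3448)) = 59.
Baby table (1072^j mod 3449 for j=0..58):
  0:1  1:1072  2:667  3:1081  4:3417  5:186  6:2799  7:3347
  8:1024  9:946  10:106  11:3264  12:1722  13:769  14:57  15:2471
  16:80  17:2984  18:1625  19:255  20:889  21:1084  22:3184  23:2187
  24:2593  25:3251  26:1582  27:2445  28:3249  29:2887  30:1111  31:1087
  32:2951  33:739  34:2387  35:3155  36:2140  37:495  38:2943  39:2510
  40:500  41:1405  42:2396  43:2456  44:1245  45:3326  46:2655  47:735
  48:1548  49:487  50:1265  51:623  52:2199  53:1661  54:908  55:758
  56:2061  57:2032  58:1985
Giant step factor: 1072^(-59) ≡ 702 (mod 3449).
Scan 3194·702^i mod 3449 for i = 0, 1, …:
  i=0: 3194   i=1: 338   i=2: 2744   i=3: 1746
  i=4: 1297   i=5: 3407   i=6: 1557   i=7: 3130
  i=8: 247   i=9: 944     …   i=28: 1090
  i=29: 2951
Match at i=29, j=32: x = 29·59 + 32 = 1743.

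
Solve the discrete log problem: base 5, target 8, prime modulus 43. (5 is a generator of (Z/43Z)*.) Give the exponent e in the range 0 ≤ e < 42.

15

Baby-step giant-step with m = ceil(sqrt(42)) = 7.
Baby table (5^j mod 43 for j=0..6):
  0:1  1:5  2:25  3:39  4:23  5:29  6:16
Giant step factor: 5^(-7) ≡ 7 (mod 43).
Scan 8·7^i mod 43 for i = 0, 1, …:
  i=0: 8   i=1: 13   i=2: 5
Match at i=2, j=1: e = 2·7 + 1 = 15.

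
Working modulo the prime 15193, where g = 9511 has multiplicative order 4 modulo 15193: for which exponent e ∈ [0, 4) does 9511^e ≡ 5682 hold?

3

Successive powers of 9511 modulo 15193:
  9511^0=1  9511^1=9511  9511^2=15192  9511^3=5682
So 9511^3 ≡ 5682 (mod 15193), giving e = 3.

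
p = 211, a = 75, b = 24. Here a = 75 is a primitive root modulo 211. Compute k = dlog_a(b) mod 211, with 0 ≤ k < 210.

178

Baby-step giant-step with m = ceil(sqrt(210)) = 15.
Baby table (75^j mod 211 for j=0..14):
  0:1  1:75  2:139  3:86  4:120  5:138  6:11  7:192
  8:52  9:102  10:54  11:41  12:121  13:2  14:150
Giant step factor: 75^(-15) ≡ 63 (mod 211).
Scan 24·63^i mod 211 for i = 0, 1, …:
  i=0: 24   i=1: 35   i=2: 95   i=3: 77
  i=4: 209   i=5: 85   i=6: 80   i=7: 187
  i=8: 176   i=9: 116   i=10: 134   i=11: 2
Match at i=11, j=13: k = 11·15 + 13 = 178.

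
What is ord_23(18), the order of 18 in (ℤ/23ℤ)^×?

The order of 18 must divide p − 1 = 22 = 2 · 11.
Divisors: 1, 2, 11, 22.
Check each in increasing order: 18^1 ≡ 18;  18^2 ≡ 2;  18^11 ≡ 1.
Smallest exponent giving 1 is 11.

11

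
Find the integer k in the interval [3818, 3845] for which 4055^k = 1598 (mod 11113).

Compute 4055^3818 mod 11113 = 10634, then multiply by 4055 repeatedly:
  4055^3818=10634  4055^3819=2430  4055^3820=7532  4055^3821=3736  4055^3822=2461
  4055^3823=10994  4055^3824=6427  4055^3825=1500  4055^3826=3689  4055^3827=797
  4055^3828=9065  4055^3829=7884  4055^3830=8632  4055^3831=7923  4055^3832=82
  4055^3833=10233  4055^3834=9986  4055^3835=8571  4055^3836=5054  4055^3837=1598
Found 1598 at exponent 3837.

3837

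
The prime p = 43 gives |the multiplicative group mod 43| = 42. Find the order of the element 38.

21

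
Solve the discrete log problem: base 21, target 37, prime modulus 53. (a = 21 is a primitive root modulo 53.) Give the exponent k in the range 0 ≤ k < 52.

6

Baby-step giant-step with m = ceil(sqrt(52)) = 8.
Baby table (21^j mod 53 for j=0..7):
  0:1  1:21  2:17  3:39  4:24  5:27  6:37  7:35
Giant step factor: 21^(-8) ≡ 15 (mod 53).
Scan 37·15^i mod 53 for i = 0, 1, …:
  i=0: 37
Match at i=0, j=6: k = 0·8 + 6 = 6.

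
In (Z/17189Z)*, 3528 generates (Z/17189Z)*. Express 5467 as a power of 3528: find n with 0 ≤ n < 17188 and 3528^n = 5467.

Baby-step giant-step with m = ceil(sqrt(17188)) = 132.
Baby table (3528^j mod 17189 for j=0..131):
  0:1  1:3528  2:1948  3:14133  4:13124  5:11495  6:5509  7:12182
  8:5596  9:9716  10:3182  11:1679  12:10496  13:4782  14:8487  15:16087
  16:14047  17:1929  18:15857  19:10490  20:803  21:13988  22:45  23:4059
  24:1715  25:17181  26:6154  27:1605  28:7259  29:15331  30:11174  31:7495
  32:5678  33:6799  34:8217  35:8922  36:3757  37:1977  38:13311  39:860
  40:8816  41:7947  42:1757  43:10656  44:2025  45:10765  46:8419  47:16829
  48:1906  49:3469  50:64  51:2335  52:4349  53:10684  54:14864  55:13742
  56:8796  57:6143  58:14364  59:3020  60:14569  61:4322  62:1373  63:13835
  64:10309  65:15417  66:5180  67:3133  68:697  69:989  70:17014  71:1404
  72:2880  73:1941  74:6626  75:16677  76:15698  77:16775  78:473  79:1411
  80:10387  81:15577  82:2423  83:5411  84:10218  85:3771  86:16991  87:6205
  88:9643  89:3473  90:14176  91:10127  92:9314  93:11613  94:9277  95:1400
  96:5957  97:11338  98:1661  99:15748  100:4096  101:11928  102:3312  103:13405
  104:5901  105:2849  106:12896  107:14994  108:8279  109:4201  110:4210  111:1584
  112:1927  113:8801  114:6594  115:6915  116:4929  117:11433  118:10230  119:11729
  120:5989  121:3911  122:12430  123:3901  124:11528  125:1610  126:7710  127:7882
  128:13083  129:4359  130:11586  131:17155
Giant step factor: 3528^(-132) ≡ 8664 (mod 17189).
Scan 5467·8664^i mod 17189 for i = 0, 1, …:
  i=0: 5467   i=1: 10393   i=2: 8970   i=3: 4611
  i=4: 2468   i=5: 16825   i=6: 9080   i=7: 12256
  i=8: 9531   i=9: 628     …   i=63: 1538
  i=64: 3757
Match at i=64, j=36: n = 64·132 + 36 = 8484.

8484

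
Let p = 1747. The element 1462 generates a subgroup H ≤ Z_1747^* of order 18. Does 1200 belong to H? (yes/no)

yes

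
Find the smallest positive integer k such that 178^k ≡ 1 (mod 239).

The order of 178 must divide p − 1 = 238 = 2 · 7 · 17.
Divisors: 1, 2, 7, 14, 17, 34, 119, 238.
Check each in increasing order: 178^1 ≡ 178;  178^2 ≡ 136;  178^7 ≡ 203;  178^14 ≡ 101;  178^17 ≡ 38;  178^34 ≡ 10;  178^119 ≡ 238;  178^238 ≡ 1.
Smallest exponent giving 1 is 238.

238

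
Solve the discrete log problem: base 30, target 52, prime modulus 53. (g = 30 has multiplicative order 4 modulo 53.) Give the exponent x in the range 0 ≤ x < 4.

2

Successive powers of 30 modulo 53:
  30^0=1  30^1=30  30^2=52
So 30^2 ≡ 52 (mod 53), giving x = 2.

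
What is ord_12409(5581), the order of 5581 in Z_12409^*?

The order of 5581 must divide p − 1 = 12408 = 2^3 · 3 · 11 · 47.
Divisors: 1, 2, 3, 4, 6, 8, 11, 12, 22, 24, 33, 44, 47, 66, 88, 94, 132, 141, 188, 264, 282, 376, 517, 564, 1034, 1128, 1551, 2068, 3102, 4136, 6204, 12408.
Check each in increasing order: 5581^1 ≡ 5581;  5581^2 ≡ 971;  5581^3 ≡ 8827;  5581^4 ≡ 12166;  5581^6 ≡ 12227;  5581^8 ≡ 9413;  5581^11 ≡ 10296;  5581^12 ≡ 8306;  5581^22 ≡ 9938;  5581^24 ≡ 8005;  5581^33 ≡ 9443;  5581^44 ≡ 613;  5581^47 ≡ 627;  5581^66 ≡ 11584;  5581^88 ≡ 3499;  5581^94 ≡ 8450;  5581^132 ≡ 10539;  5581^141 ≡ 11916;  5581^188 ≡ 1114;  5581^264 ≡ 9971;  5581^282 ≡ 7278;  5581^376 ≡ 96;  5581^517 ≡ 2308;  5581^564 ≡ 7672;  5581^1034 ≡ 3403;  5581^1128 ≡ 3697;  5581^1551 ≡ 11636;  5581^2068 ≡ 2812;  5581^3102 ≡ 1897;  5581^4136 ≡ 2811;  5581^6204 ≡ 12408;  5581^12408 ≡ 1.
Smallest exponent giving 1 is 12408.

12408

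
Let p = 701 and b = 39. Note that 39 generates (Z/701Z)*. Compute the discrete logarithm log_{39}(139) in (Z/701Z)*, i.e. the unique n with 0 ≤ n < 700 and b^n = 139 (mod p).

Baby-step giant-step with m = ceil(sqrt(700)) = 27.
Baby table (39^j mod 701 for j=0..26):
  0:1  1:39  2:119  3:435  4:141  5:592  6:656  7:348
  8:253  9:53  10:665  11:699  12:623  13:463  14:532  15:419
  16:218  17:90  18:5  19:195  20:595  21:72  22:4  23:156
  24:476  25:338  26:564
Giant step factor: 39^(-27) ≡ 619 (mod 701).
Scan 139·619^i mod 701 for i = 0, 1, …:
  i=0: 139   i=1: 519   i=2: 203   i=3: 178
  i=4: 125   i=5: 265   i=6: 1
Match at i=6, j=0: n = 6·27 + 0 = 162.

162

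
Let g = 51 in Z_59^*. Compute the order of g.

The order of 51 must divide p − 1 = 58 = 2 · 29.
Divisors: 1, 2, 29, 58.
Check each in increasing order: 51^1 ≡ 51;  51^2 ≡ 5;  51^29 ≡ 1.
Smallest exponent giving 1 is 29.

29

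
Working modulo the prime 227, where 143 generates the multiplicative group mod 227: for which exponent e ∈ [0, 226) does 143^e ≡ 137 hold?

71

Baby-step giant-step with m = ceil(sqrt(226)) = 16.
Baby table (143^j mod 227 for j=0..15):
  0:1  1:143  2:19  3:220  4:134  5:94  6:49  7:197
  8:23  9:111  10:210  11:66  12:131  13:119  14:219  15:218
Giant step factor: 143^(-16) ≡ 112 (mod 227).
Scan 137·112^i mod 227 for i = 0, 1, …:
  i=0: 137   i=1: 135   i=2: 138   i=3: 20
  i=4: 197
Match at i=4, j=7: e = 4·16 + 7 = 71.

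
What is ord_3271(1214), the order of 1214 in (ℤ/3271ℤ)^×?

1635

The order of 1214 must divide p − 1 = 3270 = 2 · 3 · 5 · 109.
Divisors: 1, 2, 3, 5, 6, 10, 15, 30, 109, 218, 327, 545, 654, 1090, 1635, 3270.
Check each in increasing order: 1214^1 ≡ 1214;  1214^2 ≡ 1846;  1214^3 ≡ 409;  1214^5 ≡ 2684;  1214^6 ≡ 460;  1214^10 ≡ 1114;  1214^15 ≡ 282;  1214^30 ≡ 1020;  1214^109 ≡ 2545;  1214^218 ≡ 445;  1214^327 ≡ 759;  1214^545 ≡ 842;  1214^654 ≡ 385;  1214^1090 ≡ 2428;  1214^1635 ≡ 1.
Smallest exponent giving 1 is 1635.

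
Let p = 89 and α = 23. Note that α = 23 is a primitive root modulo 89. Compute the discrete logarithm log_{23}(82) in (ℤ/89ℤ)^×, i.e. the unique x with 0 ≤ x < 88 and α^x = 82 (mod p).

Successive powers of 23 modulo 89:
  23^0=1  23^1=23  23^2=84  23^3=63  23^4=25  23^5=41
  23^6=53  23^7=62  23^8=2  23^9=46  23^10=79  23^11=37
  23^12=50  23^13=82
So 23^13 ≡ 82 (mod 89), giving x = 13.

13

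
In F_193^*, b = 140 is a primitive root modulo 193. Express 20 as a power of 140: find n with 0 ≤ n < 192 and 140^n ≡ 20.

57

Baby-step giant-step with m = ceil(sqrt(192)) = 14.
Baby table (140^j mod 193 for j=0..13):
  0:1  1:140  2:107  3:119  4:62  5:188  6:72  7:44
  8:177  9:76  10:25  11:26  12:166  13:80
Giant step factor: 140^(-14) ≡ 161 (mod 193).
Scan 20·161^i mod 193 for i = 0, 1, …:
  i=0: 20   i=1: 132   i=2: 22   i=3: 68
  i=4: 140
Match at i=4, j=1: n = 4·14 + 1 = 57.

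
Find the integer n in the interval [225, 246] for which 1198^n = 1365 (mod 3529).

241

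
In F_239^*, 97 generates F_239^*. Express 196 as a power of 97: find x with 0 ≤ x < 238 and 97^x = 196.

138

Baby-step giant-step with m = ceil(sqrt(238)) = 16.
Baby table (97^j mod 239 for j=0..15):
  0:1  1:97  2:88  3:171  4:96  5:230  6:83  7:164
  8:134  9:92  10:81  11:209  12:197  13:228  14:128  15:227
Giant step factor: 97^(-16) ≡ 54 (mod 239).
Scan 196·54^i mod 239 for i = 0, 1, …:
  i=0: 196   i=1: 68   i=2: 87   i=3: 157
  i=4: 113   i=5: 127   i=6: 166   i=7: 121
  i=8: 81
Match at i=8, j=10: x = 8·16 + 10 = 138.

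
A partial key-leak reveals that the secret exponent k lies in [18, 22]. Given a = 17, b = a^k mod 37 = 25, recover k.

Compute 17^18 mod 37 = 36, then multiply by 17 repeatedly:
  17^18=36  17^19=20  17^20=7  17^21=8  17^22=25
Found 25 at exponent 22.

22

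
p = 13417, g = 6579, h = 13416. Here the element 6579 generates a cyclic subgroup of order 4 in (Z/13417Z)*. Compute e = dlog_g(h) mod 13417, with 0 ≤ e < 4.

Successive powers of 6579 modulo 13417:
  6579^0=1  6579^1=6579  6579^2=13416
So 6579^2 ≡ 13416 (mod 13417), giving e = 2.

2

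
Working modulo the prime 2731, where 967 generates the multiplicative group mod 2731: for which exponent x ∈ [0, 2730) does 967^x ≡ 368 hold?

Baby-step giant-step with m = ceil(sqrt(2730)) = 53.
Baby table (967^j mod 2731 for j=0..52):
  0:1  1:967  2:1087  3:2425  4:1777  5:560  6:782  7:2438
  8:693  9:1036  10:2266  11:960  12:2511  13:278  14:1188  15:1776
  16:2324  17:2426  18:13  19:1647  20:476  21:1484  22:1253  23:1818
  24:1973  25:1653  26:816  27:2544  28:2148  29:1556  30:2602  31:883
  32:1789  33:1240  34:171  35:1497  36:169  37:2294  38:726  39:175
  40:2634  41:1786  42:1070  43:2372  44:2415  45:300  46:614  47:1111
  48:1054  49:555  50:1409  51:2465  52:2223
Giant step factor: 967^(-53) ≡ 1691 (mod 2731).
Scan 368·1691^i mod 2731 for i = 0, 1, …:
  i=0: 368   i=1: 2351   i=2: 1936   i=3: 2038
  i=4: 2467   i=5: 1460   i=6: 36   i=7: 794
  i=8: 1733   i=9: 140     …   i=27: 2084
  i=28: 1054
Match at i=28, j=48: x = 28·53 + 48 = 1532.

1532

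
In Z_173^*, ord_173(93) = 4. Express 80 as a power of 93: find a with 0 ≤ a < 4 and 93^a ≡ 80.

3

Successive powers of 93 modulo 173:
  93^0=1  93^1=93  93^2=172  93^3=80
So 93^3 ≡ 80 (mod 173), giving a = 3.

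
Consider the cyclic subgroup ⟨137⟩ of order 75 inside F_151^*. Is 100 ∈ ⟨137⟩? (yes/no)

100 ∈ ⟨137⟩ iff 100^75 ≡ 1 (mod 151), since |⟨137⟩| = 75.
100^75 mod 151 = 1.
Since 1 = 1, 100 lies in the subgroup.

yes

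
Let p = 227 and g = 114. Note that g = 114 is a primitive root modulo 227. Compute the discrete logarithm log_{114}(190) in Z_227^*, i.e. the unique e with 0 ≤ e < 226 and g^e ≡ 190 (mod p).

36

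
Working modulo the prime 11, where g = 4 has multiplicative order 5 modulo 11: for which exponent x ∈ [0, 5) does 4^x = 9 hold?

Successive powers of 4 modulo 11:
  4^0=1  4^1=4  4^2=5  4^3=9
So 4^3 ≡ 9 (mod 11), giving x = 3.

3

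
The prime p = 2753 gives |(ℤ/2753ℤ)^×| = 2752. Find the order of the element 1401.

1376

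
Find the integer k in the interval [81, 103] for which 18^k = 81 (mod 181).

88

Compute 18^81 mod 181 = 159, then multiply by 18 repeatedly:
  18^81=159  18^82=147  18^83=112  18^84=25  18^85=88
  18^86=136  18^87=95  18^88=81
Found 81 at exponent 88.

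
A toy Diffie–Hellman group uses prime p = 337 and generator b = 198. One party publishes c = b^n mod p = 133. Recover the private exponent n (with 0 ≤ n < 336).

245

Baby-step giant-step with m = ceil(sqrt(336)) = 19.
Baby table (198^j mod 337 for j=0..18):
  0:1  1:198  2:112  3:271  4:75  5:22  6:312  7:105
  8:233  9:302  10:147  11:124  12:288  13:71  14:241  15:201
  16:32  17:270  18:214
Giant step factor: 198^(-19) ≡ 161 (mod 337).
Scan 133·161^i mod 337 for i = 0, 1, …:
  i=0: 133   i=1: 182   i=2: 320   i=3: 296
  i=4: 139   i=5: 137   i=6: 152   i=7: 208
  i=8: 125   i=9: 242   i=10: 207   i=11: 301
  i=12: 270
Match at i=12, j=17: n = 12·19 + 17 = 245.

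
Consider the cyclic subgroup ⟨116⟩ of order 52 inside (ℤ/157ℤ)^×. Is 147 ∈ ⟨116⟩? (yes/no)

147 ∈ ⟨116⟩ iff 147^52 ≡ 1 (mod 157), since |⟨116⟩| = 52.
147^52 mod 157 = 12.
Since 12 ≠ 1, 147 does not lie in the subgroup.

no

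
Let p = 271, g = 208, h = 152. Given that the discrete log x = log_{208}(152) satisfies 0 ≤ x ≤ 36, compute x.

21

Compute 208^0 mod 271 = 1, then multiply by 208 repeatedly:
  208^0=1  208^1=208  208^2=175  208^3=86  208^4=2
  208^5=145  208^6=79  208^7=172  208^8=4  208^9=19
  208^10=158  208^11=73  208^12=8  208^13=38  208^14=45
  208^15=146  208^16=16  208^17=76  208^18=90  208^19=21
  208^20=32  208^21=152
Found 152 at exponent 21.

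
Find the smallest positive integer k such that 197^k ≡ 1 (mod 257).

32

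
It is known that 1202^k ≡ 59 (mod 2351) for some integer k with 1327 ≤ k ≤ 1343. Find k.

Compute 1202^1327 mod 2351 = 1494, then multiply by 1202 repeatedly:
  1202^1327=1494  1202^1328=1975  1202^1329=1791  1202^1330=1617  1202^1331=1708
  1202^1332=593  1202^1333=433  1202^1334=895  1202^1335=1383  1202^1336=209
  1202^1337=2012  1202^1338=1596  1202^1339=2327  1202^1340=1715  1202^1341=1954
  1202^1342=59
Found 59 at exponent 1342.

1342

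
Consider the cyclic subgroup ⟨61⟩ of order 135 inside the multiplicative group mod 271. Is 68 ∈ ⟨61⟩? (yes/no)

yes

68 ∈ ⟨61⟩ iff 68^135 ≡ 1 (mod 271), since |⟨61⟩| = 135.
68^135 mod 271 = 1.
Since 1 = 1, 68 lies in the subgroup.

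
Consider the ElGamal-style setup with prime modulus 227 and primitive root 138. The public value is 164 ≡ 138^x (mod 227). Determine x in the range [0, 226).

Baby-step giant-step with m = ceil(sqrt(226)) = 16.
Baby table (138^j mod 227 for j=0..15):
  0:1  1:138  2:203  3:93  4:122  5:38  6:23  7:223
  8:129  9:96  10:82  11:193  12:75  13:135  14:16  15:165
Giant step factor: 138^(-16) ≡ 120 (mod 227).
Scan 164·120^i mod 227 for i = 0, 1, …:
  i=0: 164   i=1: 158   i=2: 119   i=3: 206
  i=4: 204   i=5: 191   i=6: 220   i=7: 68
  i=8: 215   i=9: 149   i=10: 174   i=11: 223
Match at i=11, j=7: x = 11·16 + 7 = 183.

183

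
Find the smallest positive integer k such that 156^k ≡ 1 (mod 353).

176

The order of 156 must divide p − 1 = 352 = 2^5 · 11.
Divisors: 1, 2, 4, 8, 11, 16, 22, 32, 44, 88, 176, 352.
Check each in increasing order: 156^1 ≡ 156;  156^2 ≡ 332;  156^4 ≡ 88;  156^8 ≡ 331;  156^11 ≡ 60;  156^16 ≡ 131;  156^22 ≡ 70;  156^32 ≡ 217;  156^44 ≡ 311;  156^88 ≡ 352;  156^176 ≡ 1.
Smallest exponent giving 1 is 176.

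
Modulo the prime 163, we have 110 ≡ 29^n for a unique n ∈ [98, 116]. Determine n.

99

Compute 29^98 mod 163 = 60, then multiply by 29 repeatedly:
  29^98=60  29^99=110
Found 110 at exponent 99.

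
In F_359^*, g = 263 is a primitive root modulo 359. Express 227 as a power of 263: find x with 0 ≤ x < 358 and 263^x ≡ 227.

217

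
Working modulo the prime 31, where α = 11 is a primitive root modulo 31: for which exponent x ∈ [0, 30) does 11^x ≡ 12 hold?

Successive powers of 11 modulo 31:
  11^0=1  11^1=11  11^2=28  11^3=29  11^4=9  11^5=6
  11^6=4  11^7=13  11^8=19  11^9=23  11^10=5  11^11=24
  11^12=16  11^13=21  11^14=14  11^15=30  11^16=20  11^17=3
  11^18=2  11^19=22  11^20=25  11^21=27  11^22=18  11^23=12
So 11^23 ≡ 12 (mod 31), giving x = 23.

23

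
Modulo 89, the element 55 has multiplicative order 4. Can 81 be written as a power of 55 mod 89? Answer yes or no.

81 ∈ ⟨55⟩ iff 81^4 ≡ 1 (mod 89), since |⟨55⟩| = 4.
81^4 mod 89 = 2.
Since 2 ≠ 1, 81 does not lie in the subgroup.

no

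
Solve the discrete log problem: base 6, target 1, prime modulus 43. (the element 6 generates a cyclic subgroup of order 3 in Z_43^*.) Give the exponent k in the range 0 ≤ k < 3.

Successive powers of 6 modulo 43:
  6^0=1
So 6^0 ≡ 1 (mod 43), giving k = 0.

0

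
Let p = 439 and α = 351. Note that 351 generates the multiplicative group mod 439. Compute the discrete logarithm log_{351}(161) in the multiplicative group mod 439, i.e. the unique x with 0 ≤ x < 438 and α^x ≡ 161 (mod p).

Baby-step giant-step with m = ceil(sqrt(438)) = 21.
Baby table (351^j mod 439 for j=0..20):
  0:1  1:351  2:281  3:295  4:380  5:363  6:103  7:155
  8:408  9:94  10:69  11:74  12:73  13:161  14:319  15:24
  16:83  17:159  18:56  19:340  20:371
Giant step factor: 351^(-21) ≡ 84 (mod 439).
Scan 161·84^i mod 439 for i = 0, 1, …:
  i=0: 161
Match at i=0, j=13: x = 0·21 + 13 = 13.

13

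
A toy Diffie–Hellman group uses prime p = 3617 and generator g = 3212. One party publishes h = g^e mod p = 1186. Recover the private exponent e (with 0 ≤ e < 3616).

Baby-step giant-step with m = ceil(sqrt(3616)) = 61.
Baby table (3212^j mod 3617 for j=0..60):
  0:1  1:3212  2:1260  3:3314  4:3354  5:1622  6:1384  7:115
  8:446  9:220  10:1325  11:2308  12:2063  13:12  14:2374  15:652
  16:3598  17:461  18:1379  19:2140  20:1380  21:1735  22:2640  23:1432
  24:2377  25:3054  26:144  27:3169  28:590  29:3389  30:1915  31:2080
  32:361  33:2092  34:2735  35:2744  36:2716  37:3205  38:478  39:1728
  40:1858  41:3463  42:881  43:1278  44:3258  45:715  46:3402  47:267
  48:375  49:39  50:2290  51:2119  52:2651  53:594  54:1769  55:3338
  56:868  57:2926  58:1346  59:1037  60:3204
Giant step factor: 3212^(-61) ≡ 2851 (mod 3617).
Scan 1186·2851^i mod 3617 for i = 0, 1, …:
  i=0: 1186   i=1: 3008   i=2: 3518   i=3: 3494
  i=4: 176   i=5: 2630   i=6: 89   i=7: 549
  i=8: 2655   i=9: 2641     …   i=57: 2161
  i=58: 1260
Match at i=58, j=2: e = 58·61 + 2 = 3540.

3540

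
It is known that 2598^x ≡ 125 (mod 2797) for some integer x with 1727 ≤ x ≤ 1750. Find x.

Compute 2598^1727 mod 2797 = 962, then multiply by 2598 repeatedly:
  2598^1727=962  2598^1728=1555  2598^1729=1022  2598^1730=803  2598^1731=2429
  2598^1732=510  2598^1733=1999  2598^1734=2170  2598^1735=1705  2598^1736=1939
  2598^1737=125
Found 125 at exponent 1737.

1737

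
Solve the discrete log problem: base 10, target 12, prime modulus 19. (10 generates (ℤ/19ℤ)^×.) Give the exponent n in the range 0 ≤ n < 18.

3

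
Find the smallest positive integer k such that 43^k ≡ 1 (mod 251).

250

The order of 43 must divide p − 1 = 250 = 2 · 5^3.
Divisors: 1, 2, 5, 10, 25, 50, 125, 250.
Check each in increasing order: 43^1 ≡ 43;  43^2 ≡ 92;  43^5 ≡ 2;  43^10 ≡ 4;  43^25 ≡ 32;  43^50 ≡ 20;  43^125 ≡ 250;  43^250 ≡ 1.
Smallest exponent giving 1 is 250.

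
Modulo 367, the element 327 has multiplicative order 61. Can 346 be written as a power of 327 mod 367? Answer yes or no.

346 ∈ ⟨327⟩ iff 346^61 ≡ 1 (mod 367), since |⟨327⟩| = 61.
346^61 mod 367 = 1.
Since 1 = 1, 346 lies in the subgroup.

yes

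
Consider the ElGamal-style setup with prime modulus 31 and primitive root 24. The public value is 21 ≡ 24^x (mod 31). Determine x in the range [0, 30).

23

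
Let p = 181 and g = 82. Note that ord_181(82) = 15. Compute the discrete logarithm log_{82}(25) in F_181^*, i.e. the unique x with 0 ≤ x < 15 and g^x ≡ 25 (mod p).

8

Successive powers of 82 modulo 181:
  82^0=1  82^1=82  82^2=27  82^3=42  82^4=5  82^5=48
  82^6=135  82^7=29  82^8=25
So 82^8 ≡ 25 (mod 181), giving x = 8.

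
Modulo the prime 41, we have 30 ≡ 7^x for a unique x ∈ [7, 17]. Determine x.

17

Compute 7^7 mod 41 = 17, then multiply by 7 repeatedly:
  7^7=17  7^8=37  7^9=13  7^10=9  7^11=22
  7^12=31  7^13=12  7^14=2  7^15=14  7^16=16
  7^17=30
Found 30 at exponent 17.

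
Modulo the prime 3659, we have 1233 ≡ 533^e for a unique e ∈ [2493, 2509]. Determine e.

Compute 533^2493 mod 3659 = 1568, then multiply by 533 repeatedly:
  533^2493=1568  533^2494=1492  533^2495=1233
Found 1233 at exponent 2495.

2495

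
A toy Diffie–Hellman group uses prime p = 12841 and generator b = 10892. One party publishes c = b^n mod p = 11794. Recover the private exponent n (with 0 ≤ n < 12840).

3857

Baby-step giant-step with m = ceil(sqrt(12840)) = 114.
Baby table (10892^j mod 12841 for j=0..113):
  0:1  1:10892  2:10506  3:5201  4:7641  5:3251  6:7255  7:10787
  8:9695  9:6397  10:858  11:9929  12:12607  13:6631  14:7068  15:2861
  16:9746  17:9726  18:10183  19:5519  20:4227  21:5499  22:4684  23:835
  24:3392  25:2107  26:2577  27:11099  28:5134  29:9814  30:5604  31:5495
  32:12480  33:10175  34:8270  35:10066  36:2414  37:7761  38:509  39:9557
  40:5698  41:2063  42:11287  43:11111  44:7428  45:7476  46:3811  47:7300
  48:128  49:7348  50:9304  51:10837  52:2132  53:5216  54:4088  55:6749
  56:8224  57:9833  58:7096  59:12494  60:8571  61:1262  62:5834  63:6660
  64:1911  65:12192  66:6483  67:177  68:1734  69:10458  70:8866  71:4152
  72:10423  73:35  74:8831  75:8162  76:2261  77:10615  78:11057  79:9946
  80:5156  81:5459  82:5598  83:4348  84:808  85:4651  86:947  87:3401
  88:10248  89:7244  90:6544  91:9698  92:550  93:6694  94:12691  95:9848
  96:3543  97:3151  98:9540  99:308  100:3235  101:12757  102:9624  103:3525
  104:12551  105:206  106:9418  107:6948  108:5603  109:7444  110:1974  111:4974
  112:629  113:6815
Giant step factor: 10892^(-114) ≡ 5199 (mod 12841).
Scan 11794·5199^i mod 12841 for i = 0, 1, …:
  i=0: 11794   i=1: 1231   i=2: 5151   i=3: 6564
  i=4: 7699   i=5: 1704   i=6: 11647   i=7: 7438
  i=8: 5911   i=9: 2776     …   i=32: 4465
  i=33: 9848
Match at i=33, j=95: n = 33·114 + 95 = 3857.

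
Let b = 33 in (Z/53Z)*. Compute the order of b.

The order of 33 must divide p − 1 = 52 = 2^2 · 13.
Divisors: 1, 2, 4, 13, 26, 52.
Check each in increasing order: 33^1 ≡ 33;  33^2 ≡ 29;  33^4 ≡ 46;  33^13 ≡ 23;  33^26 ≡ 52;  33^52 ≡ 1.
Smallest exponent giving 1 is 52.

52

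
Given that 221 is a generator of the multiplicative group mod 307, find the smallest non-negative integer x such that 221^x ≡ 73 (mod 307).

205

Baby-step giant-step with m = ceil(sqrt(306)) = 18.
Baby table (221^j mod 307 for j=0..17):
  0:1  1:221  2:28  3:48  4:170  5:116  6:155  7:178
  8:42  9:72  10:255  11:174  12:79  13:267  14:63  15:108
  16:229  17:261
Giant step factor: 221^(-18) ≡ 114 (mod 307).
Scan 73·114^i mod 307 for i = 0, 1, …:
  i=0: 73   i=1: 33   i=2: 78   i=3: 296
  i=4: 281   i=5: 106   i=6: 111   i=7: 67
  i=8: 270   i=9: 80   i=10: 217   i=11: 178
Match at i=11, j=7: x = 11·18 + 7 = 205.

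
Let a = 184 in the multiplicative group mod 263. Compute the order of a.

131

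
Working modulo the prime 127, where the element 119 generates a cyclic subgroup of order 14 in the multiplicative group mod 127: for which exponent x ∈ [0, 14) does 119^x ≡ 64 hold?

2

Successive powers of 119 modulo 127:
  119^0=1  119^1=119  119^2=64
So 119^2 ≡ 64 (mod 127), giving x = 2.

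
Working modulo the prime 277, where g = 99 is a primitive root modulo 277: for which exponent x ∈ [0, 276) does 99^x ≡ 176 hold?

Baby-step giant-step with m = ceil(sqrt(276)) = 17.
Baby table (99^j mod 277 for j=0..16):
  0:1  1:99  2:106  3:245  4:156  5:209  6:193  7:271
  8:237  9:195  10:192  11:172  12:131  13:227  14:36  15:240
  16:215
Giant step factor: 99^(-17) ≡ 107 (mod 277).
Scan 176·107^i mod 277 for i = 0, 1, …:
  i=0: 176   i=1: 273   i=2: 126   i=3: 186
  i=4: 235   i=5: 215
Match at i=5, j=16: x = 5·17 + 16 = 101.

101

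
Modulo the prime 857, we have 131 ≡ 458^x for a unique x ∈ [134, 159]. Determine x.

Compute 458^134 mod 857 = 741, then multiply by 458 repeatedly:
  458^134=741  458^135=6  458^136=177  458^137=508  458^138=417
  458^139=732  458^140=169  458^141=272  458^142=311  458^143=176
  458^144=50  458^145=618  458^146=234  458^147=47  458^148=101
  458^149=837  458^150=267  458^151=592  458^152=324  458^153=131
Found 131 at exponent 153.

153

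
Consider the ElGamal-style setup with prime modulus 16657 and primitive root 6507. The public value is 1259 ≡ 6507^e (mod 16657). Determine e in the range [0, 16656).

Baby-step giant-step with m = ceil(sqrt(16656)) = 130.
Baby table (6507^j mod 16657 for j=0..129):
  0:1  1:6507  2:15612  3:12898  4:9320  5:13760  6:4945  7:12448
  8:12802  9:957  10:14138  11:16012  12:549  13:7745  14:9290  15:1777
  16:2981  17:8619  18:16371  19:4582  20:15701  21:9026  22:16257  23:12349
  24:1575  25:4470  26:3168  27:9467  28:4183  29:1243  30:9556  31:311
  32:8180  33:8145  34:13598  35:202  36:15168  37:5451  38:6904  39:399
  40:14458  41:16127  42:15946  43:4169  44:10087  45:7529  46:2966  47:10956
  48:15389  49:10996  50:9157  51:2510  52:8710  53:8856  54:9429  55:6772
  56:7639  57:2485  58:12605  59:1667  60:3462  61:6970  62:13436  63:12116
  64:1231  65:14757  66:12851  67:3317  68:12904  69:15048  70:7490  71:15705
  72:1740  73:12077  74:13970  75:5541  76:9539  77:6291  78:9288  79:5420
  80:5071  81:16137  82:14388  83:10376  84:5811  85:787  86:7310  87:10435
  88:6613  89:5760  90:2070  91:10634  92:2260  93:14346  94:3594  95:16387
  96:8752  97:15638  98:15510  99:15464  100:15968  101:14067  102:3754  103:8116
  104:8122  105:13850  106:7580  107:1683  108:7632  109:6907  110:3263  111:11323
  112:4850  113:10592  114:12135  115:8265  116:11559  117:8058  118:13827  119:7832
  120:9061  121:10804  122:9088  123:3266  124:14187  125:1715  126:15972  127:6781
  128:16231  129:9737
Giant step factor: 6507^(-130) ≡ 14517 (mod 16657).
Scan 1259·14517^i mod 16657 for i = 0, 1, …:
  i=0: 1259   i=1: 4174   i=2: 12449   i=3: 10340
  i=4: 9553   i=5: 11376   i=6: 7894   i=7: 13695
  i=8: 9020   i=9: 2663     …   i=53: 10481
  i=54: 7639
Match at i=54, j=56: e = 54·130 + 56 = 7076.

7076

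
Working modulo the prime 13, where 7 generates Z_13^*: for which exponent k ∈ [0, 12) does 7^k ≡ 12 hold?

6

Successive powers of 7 modulo 13:
  7^0=1  7^1=7  7^2=10  7^3=5  7^4=9  7^5=11
  7^6=12
So 7^6 ≡ 12 (mod 13), giving k = 6.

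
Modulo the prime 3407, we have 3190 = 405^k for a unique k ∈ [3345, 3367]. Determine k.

3362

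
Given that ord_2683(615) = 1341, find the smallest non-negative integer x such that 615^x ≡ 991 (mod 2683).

Baby-step giant-step with m = ceil(sqrt(1341)) = 37.
Baby table (615^j mod 2683 for j=0..36):
  0:1  1:615  2:2605  3:324  4:718  5:1558  6:339  7:1894
  8:388  9:2516  10:1932  11:2294  12:2235  13:829  14:65  15:2413
  16:296  17:2279  18:1059  19:1999  20:571  21:2375  22:1073  23:2560
  24:2162  25:1545  26:393  27:225  28:1542  29:1231  30:459  31:570
  32:1760  33:1151  34:2236  35:1444  36:2670
Giant step factor: 615^(-37) ≡ 1739 (mod 2683).
Scan 991·1739^i mod 2683 for i = 0, 1, …:
  i=0: 991   i=1: 863   i=2: 960   i=3: 614
  i=4: 2595   i=5: 2582   i=6: 1439   i=7: 1865
  i=8: 2171   i=9: 388
Match at i=9, j=8: x = 9·37 + 8 = 341.

341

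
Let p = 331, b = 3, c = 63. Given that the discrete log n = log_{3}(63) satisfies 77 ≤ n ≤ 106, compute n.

Compute 3^77 mod 331 = 327, then multiply by 3 repeatedly:
  3^77=327  3^78=319  3^79=295  3^80=223  3^81=7
  3^82=21  3^83=63
Found 63 at exponent 83.

83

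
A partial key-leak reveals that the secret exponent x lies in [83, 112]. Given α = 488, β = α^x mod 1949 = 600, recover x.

110

Compute 488^83 mod 1949 = 48, then multiply by 488 repeatedly:
  488^83=48  488^84=36  488^85=27  488^86=1482  488^87=137
  488^88=590  488^89=1417  488^90=1550  488^91=188  488^92=141
  488^93=593  488^94=932  488^95=699  488^96=37  488^97=515
  488^98=1848  488^99=1386  488^100=65  488^101=536  488^102=402
  488^103=1276  488^104=957  488^105=1205  488^106=1391  488^107=556
  488^108=417  488^109=800  488^110=600
Found 600 at exponent 110.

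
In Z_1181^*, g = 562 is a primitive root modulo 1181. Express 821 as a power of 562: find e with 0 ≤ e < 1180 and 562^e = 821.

279

Baby-step giant-step with m = ceil(sqrt(1180)) = 35.
Baby table (562^j mod 1181 for j=0..34):
  0:1  1:562  2:517  3:28  4:383  5:304  6:784  7:95
  8:245  9:694  10:298  11:955  12:536  13:77  14:758  15:836
  16:975  17:1147  18:969  19:137  20:229  21:1150  22:293  23:507
  24:313  25:1118  26:24  27:497  28:598  29:672  30:925  31:210
  32:1101  33:1099  34:1156
Giant step factor: 562^(-35) ≡ 939 (mod 1181).
Scan 821·939^i mod 1181 for i = 0, 1, …:
  i=0: 821   i=1: 907   i=2: 172   i=3: 892
  i=4: 259   i=5: 1096   i=6: 493   i=7: 1156
Match at i=7, j=34: e = 7·35 + 34 = 279.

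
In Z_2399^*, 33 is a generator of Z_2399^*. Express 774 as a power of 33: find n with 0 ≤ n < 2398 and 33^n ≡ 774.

Baby-step giant-step with m = ceil(sqrt(2398)) = 49.
Baby table (33^j mod 2399 for j=0..48):
  0:1  1:33  2:1089  3:2351  4:815  5:506  6:2304  7:1663
  8:2101  9:2161  10:1742  11:2309  12:1828  13:349  14:1921  15:1019
  16:41  17:1353  18:1467  19:431  20:2228  21:1554  22:903  23:1011
  24:2176  25:2237  26:1851  27:1108  28:579  29:2314  30:1993  31:996
  32:1681  33:296  34:172  35:878  36:186  37:1340  38:1038  39:668
  40:453  41:555  42:1522  43:2246  44:2148  45:1313  46:147  47:53
  48:1749
Giant step factor: 33^(-49) ≡ 1191 (mod 2399).
Scan 774·1191^i mod 2399 for i = 0, 1, …:
  i=0: 774   i=1: 618   i=2: 1944   i=3: 269
  i=4: 1312   i=5: 843   i=6: 1231   i=7: 332
  i=8: 1976   i=9: 2396     …   i=44: 2254
  i=45: 33
Match at i=45, j=1: n = 45·49 + 1 = 2206.

2206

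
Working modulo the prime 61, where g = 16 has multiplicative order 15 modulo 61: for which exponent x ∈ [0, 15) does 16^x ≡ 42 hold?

14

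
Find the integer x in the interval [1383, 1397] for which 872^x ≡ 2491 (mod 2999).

Compute 872^1383 mod 2999 = 1185, then multiply by 872 repeatedly:
  872^1383=1185  872^1384=1664  872^1385=2491
Found 2491 at exponent 1385.

1385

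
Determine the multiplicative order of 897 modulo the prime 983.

982

The order of 897 must divide p − 1 = 982 = 2 · 491.
Divisors: 1, 2, 491, 982.
Check each in increasing order: 897^1 ≡ 897;  897^2 ≡ 515;  897^491 ≡ 982;  897^982 ≡ 1.
Smallest exponent giving 1 is 982.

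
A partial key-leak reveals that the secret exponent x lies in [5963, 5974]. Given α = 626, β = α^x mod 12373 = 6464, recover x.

5969

Compute 626^5963 mod 12373 = 5399, then multiply by 626 repeatedly:
  626^5963=5399  626^5964=1945  626^5965=5016  626^5966=9647  626^5967=998
  626^5968=6098  626^5969=6464
Found 6464 at exponent 5969.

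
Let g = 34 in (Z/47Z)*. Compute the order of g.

The order of 34 must divide p − 1 = 46 = 2 · 23.
Divisors: 1, 2, 23, 46.
Check each in increasing order: 34^1 ≡ 34;  34^2 ≡ 28;  34^23 ≡ 1.
Smallest exponent giving 1 is 23.

23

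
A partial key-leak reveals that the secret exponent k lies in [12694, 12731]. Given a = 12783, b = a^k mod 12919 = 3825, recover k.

12726

Compute 12783^12694 mod 12919 = 9757, then multiply by 12783 repeatedly:
  12783^12694=9757  12783^12695=3705  12783^12696=12880  12783^12697=5304  12783^12698=2120
  12783^12699=8817  12783^12700=2355  12783^12701=2695  12783^12702=8131  12783^12703=5218
  12783^12704=897  12783^12705=7198  12783^12706=2916  12783^12707=3913  12783^12708=10430
  12783^12709=2610  12783^12710=6772  12783^12711=9176  12783^12712=5207  12783^12713=2393
  12783^12714=10446  12783^12715=434  12783^12716=5571  12783^12717=4565  12783^12718=12191
  12783^12719=8575  12783^12720=9429  12783^12721=9556  12783^12722=5203  12783^12723=2937
  12783^12724=1057  12783^12725=11276  12783^12726=3825
Found 3825 at exponent 12726.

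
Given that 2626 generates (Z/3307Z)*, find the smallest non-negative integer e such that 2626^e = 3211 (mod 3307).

Baby-step giant-step with m = ceil(sqrt(3306)) = 58.
Baby table (2626^j mod 3307 for j=0..57):
  0:1  1:2626  2:781  3:566  4:1473  5:2215  6:2884  7:354
  8:337  9:1993  10:1944  11:2243  12:351  13:2380  14:2957  15:246
  16:1131  17:320  18:342  19:1895  20:2542  21:1766  22:1102  23:227
  24:842  25:2016  26:2816  27:364  28:141  29:3189  30:990  31:438
  32:2659  33:1457  34:3190  35:309  36:1219  37:3225  38:2930  39:2098
  40:3193  41:1573  42:255  43:1616  44:735  45:2129  46:1924  47:2635
  48:1266  49:981  50:3260  51:2244  52:2977  53:3161  54:216  55:1719
  56:39  57:3204
Giant step factor: 2626^(-58) ≡ 822 (mod 3307).
Scan 3211·822^i mod 3307 for i = 0, 1, …:
  i=0: 3211   i=1: 456   i=2: 1141   i=3: 2021
  i=4: 1148   i=5: 1161   i=6: 1926   i=7: 2426
  i=8: 51   i=9: 2238   i=10: 944   i=11: 2130
  i=12: 1457
Match at i=12, j=33: e = 12·58 + 33 = 729.

729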